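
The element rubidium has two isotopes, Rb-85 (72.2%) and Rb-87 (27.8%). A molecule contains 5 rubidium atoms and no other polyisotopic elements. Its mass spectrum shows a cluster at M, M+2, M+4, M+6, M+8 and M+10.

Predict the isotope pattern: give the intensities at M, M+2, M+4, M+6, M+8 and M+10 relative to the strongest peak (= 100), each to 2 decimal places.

The 5 Rb atoms are independent, so intensities follow the terms of (0.722 + 0.278)^5.
P(M) = 0.722^5 = 0.196194
P(M+2) = 5 × 0.722^4 × 0.278^1 = 0.377714
P(M+4) = 10 × 0.722^3 × 0.278^2 = 0.290872
P(M+6) = 10 × 0.722^2 × 0.278^3 = 0.111998
P(M+8) = 5 × 0.722^1 × 0.278^4 = 0.021562
P(M+10) = 0.278^5 = 0.001660
The M+2 peak is largest (0.377714); scaling to 100 gives 51.94 : 100.00 : 77.01 : 29.65 : 5.71 : 0.44.

51.94 : 100.00 : 77.01 : 29.65 : 5.71 : 0.44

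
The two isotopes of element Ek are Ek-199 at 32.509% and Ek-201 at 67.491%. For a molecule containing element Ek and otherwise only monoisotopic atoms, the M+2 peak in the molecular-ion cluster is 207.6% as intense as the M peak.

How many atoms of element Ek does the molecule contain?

1

With n Ek atoms, P(M+2)/P(M) = C(n,1)·p^(n−1)q / p^n = n·q/p = n · 0.67491/0.32509.
n = 2.076 × 0.32509/0.67491 = 1.00 ≈ 1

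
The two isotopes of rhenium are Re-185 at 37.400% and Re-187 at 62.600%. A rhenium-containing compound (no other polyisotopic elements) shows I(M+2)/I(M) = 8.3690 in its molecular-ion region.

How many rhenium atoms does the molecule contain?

5

For n independent Re atoms, I(M+2)/I(M) = n · (abundance Re-187) / (abundance Re-185) = n · 0.62600/0.37400.
n = 8.3690 × 0.37400/0.62600 = 5.00 ≈ 5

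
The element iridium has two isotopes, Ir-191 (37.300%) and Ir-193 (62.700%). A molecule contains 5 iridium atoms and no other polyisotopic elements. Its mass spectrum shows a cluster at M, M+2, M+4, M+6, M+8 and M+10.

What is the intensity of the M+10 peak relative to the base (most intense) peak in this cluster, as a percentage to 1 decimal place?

28.3%

(0.37300 + 0.62700)^5 gives M 0.0072, M+2 0.0607, M+4 0.2040, M+6 0.3429, M+8 0.2882, M+10 0.0969; the largest is M+6.
P(M+6) = C(5,3) × 0.37300^2 × 0.62700^3 = 10 × 0.139129 × 0.24649188 = 0.342942 (base)
P(M+10) = C(5,5) × 0.37300^0 × 0.62700^5 = 1 × 1.0000 × 0.09690311 = 0.096903
Relative intensity = 0.096903 / 0.342942 × 100 = 28.3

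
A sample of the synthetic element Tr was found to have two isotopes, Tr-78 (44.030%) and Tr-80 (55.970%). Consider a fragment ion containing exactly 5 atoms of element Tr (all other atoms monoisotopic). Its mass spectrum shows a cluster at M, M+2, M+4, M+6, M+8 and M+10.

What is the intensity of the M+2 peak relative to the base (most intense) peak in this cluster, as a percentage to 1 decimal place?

30.9%

Term probabilities: M 0.0165, M+2 0.1052, M+4 0.2674, M+6 0.3399, M+8 0.2160, M+10 0.0549. Base peak = M+6.
P(M+6) = C(5,3) × 0.44030^2 × 0.55970^3 = 10 × 0.19386409 × 0.17533391 = 0.339909 (base)
P(M+2) = C(5,1) × 0.44030^4 × 0.55970^1 = 5 × 0.03758329 × 0.5597 = 0.105177
Relative intensity = 0.105177 / 0.339909 × 100 = 30.9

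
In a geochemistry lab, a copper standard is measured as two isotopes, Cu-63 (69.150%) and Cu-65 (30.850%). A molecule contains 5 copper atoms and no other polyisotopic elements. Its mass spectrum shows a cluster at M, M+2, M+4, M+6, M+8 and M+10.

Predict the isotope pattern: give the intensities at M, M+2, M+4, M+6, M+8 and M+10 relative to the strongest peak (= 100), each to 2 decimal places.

44.83 : 100.00 : 89.23 : 39.81 : 8.88 : 0.79

The 5 Cu atoms are independent, so intensities follow the terms of (0.69150 + 0.30850)^5.
P(M) = 0.69150^5 = 0.158111
P(M+2) = 5 × 0.69150^4 × 0.30850^1 = 0.352691
P(M+4) = 10 × 0.69150^3 × 0.30850^2 = 0.314693
P(M+6) = 10 × 0.69150^2 × 0.30850^3 = 0.140394
P(M+8) = 5 × 0.69150^1 × 0.30850^4 = 0.031317
P(M+10) = 0.30850^5 = 0.002794
The M+2 peak is largest (0.352691); scaling to 100 gives 44.83 : 100.00 : 89.23 : 39.81 : 8.88 : 0.79.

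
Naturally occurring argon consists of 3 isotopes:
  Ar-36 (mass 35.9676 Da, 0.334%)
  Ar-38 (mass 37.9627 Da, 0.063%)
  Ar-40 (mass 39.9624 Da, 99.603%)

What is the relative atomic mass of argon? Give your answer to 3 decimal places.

39.948 Da

The abundance-weighted mean is 0.00334 × 35.9676 + 0.00063 × 37.9627 + 0.99603 × 39.9624
= 0.12013 + 0.02392 + 39.80375 = 39.94780 Da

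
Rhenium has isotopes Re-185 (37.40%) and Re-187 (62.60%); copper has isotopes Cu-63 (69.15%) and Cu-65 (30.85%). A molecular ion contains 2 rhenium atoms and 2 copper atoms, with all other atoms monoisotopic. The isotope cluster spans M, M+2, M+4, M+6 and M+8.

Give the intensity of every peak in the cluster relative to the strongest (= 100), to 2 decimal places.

Rhenium pattern (n=2): 0.139876 : 0.468248 : 0.391876
Copper pattern (n=2): 0.47817225 : 0.4266555 : 0.09517225
Convolve the two distributions (both contribute in 2-u steps):
  M: 0.139876×0.47817225 = 0.066885
  M+2: 0.139876×0.4266555 + 0.468248×0.47817225 = 0.283582
  M+4: 0.139876×0.09517225 + 0.468248×0.4266555 + 0.391876×0.47817225 = 0.400477
  M+6: 0.468248×0.09517225 + 0.391876×0.4266555 = 0.211760
  M+8: 0.391876×0.09517225 = 0.037296
Scale to base peak (0.400477) = 100: 16.70 : 70.81 : 100.00 : 52.88 : 9.31

16.70 : 70.81 : 100.00 : 52.88 : 9.31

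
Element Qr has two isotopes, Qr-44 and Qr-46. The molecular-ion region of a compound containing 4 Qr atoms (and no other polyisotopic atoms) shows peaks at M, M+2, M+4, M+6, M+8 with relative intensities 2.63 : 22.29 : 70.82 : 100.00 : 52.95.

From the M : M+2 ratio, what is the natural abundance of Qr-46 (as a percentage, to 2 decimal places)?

67.94%

Write p for the Qr-44 fraction. I(M+2)/I(M) = [C(4,1)·p^3·(1−p)] / p^4 = 4·(1−p)/p = 22.29/2.63 = 8.4753
(1−p)/p = 8.4753/4 = 2.1188  ⇒  p = 1/(1 + 2.1188) = 0.3206
Qr-44: 32.06%, Qr-46: 67.94%.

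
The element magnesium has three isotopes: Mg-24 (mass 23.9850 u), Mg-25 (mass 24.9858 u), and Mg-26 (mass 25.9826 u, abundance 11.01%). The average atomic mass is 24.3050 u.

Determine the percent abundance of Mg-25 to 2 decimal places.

10.00%

Let x and y be the fractions of Mg-24 and Mg-25. Then x + y = 1 − 0.1101 = 0.8899 and 23.9850x + 24.9858y = 24.3050 − 0.1101×25.9826 = 21.44431574.
Substituting: 23.9850x + 24.9858(0.8899 − x) = 21.44431574
(23.9850 − 24.9858)x = -0.79054768  ⇒  x = 0.78992, y = 0.09998
Mg-24: 78.99%, Mg-25: 10.00%.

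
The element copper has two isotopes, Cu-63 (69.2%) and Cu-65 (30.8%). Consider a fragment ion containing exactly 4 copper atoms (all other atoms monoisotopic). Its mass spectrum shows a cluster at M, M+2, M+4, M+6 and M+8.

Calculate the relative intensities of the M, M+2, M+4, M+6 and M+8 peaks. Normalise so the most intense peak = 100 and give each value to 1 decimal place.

The 4 Cu atoms are independent, so intensities follow the terms of (0.692 + 0.308)^4.
P(M) = 0.692^4 = 0.229311
P(M+2) = 4 × 0.692^3 × 0.308^1 = 0.408253
P(M+4) = 6 × 0.692^2 × 0.308^2 = 0.272562
P(M+6) = 4 × 0.692^1 × 0.308^3 = 0.080876
P(M+8) = 0.308^4 = 0.008999
The M+2 peak is largest (0.408253); scaling to 100 gives 56.2 : 100.0 : 66.8 : 19.8 : 2.2.

56.2 : 100.0 : 66.8 : 19.8 : 2.2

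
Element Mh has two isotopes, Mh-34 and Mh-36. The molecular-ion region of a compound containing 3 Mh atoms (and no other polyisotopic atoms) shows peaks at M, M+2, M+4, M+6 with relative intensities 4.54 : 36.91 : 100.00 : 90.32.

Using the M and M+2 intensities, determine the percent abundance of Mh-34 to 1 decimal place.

Let p = fractional abundance of Mh-34. I(M+2)/I(M) = [C(3,1)·p^2·(1−p)] / p^3 = 3·(1−p)/p = 36.91/4.54 = 8.1300
(1−p)/p = 8.1300/3 = 2.7100  ⇒  p = 1/(1 + 2.7100) = 0.2695
Mh-34: 27.0%, Mh-36: 73.0%.

27.0%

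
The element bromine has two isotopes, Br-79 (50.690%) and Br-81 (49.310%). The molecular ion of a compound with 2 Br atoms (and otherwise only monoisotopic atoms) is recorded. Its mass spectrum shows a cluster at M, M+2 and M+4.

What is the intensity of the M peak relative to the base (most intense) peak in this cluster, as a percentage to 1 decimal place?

(0.50690 + 0.49310)^2 gives M 0.2569, M+2 0.4999, M+4 0.2431; the largest is M+2.
P(M+2) = C(2,1) × 0.50690^1 × 0.49310^1 = 2 × 0.5069 × 0.4931 = 0.499905 (base)
P(M) = C(2,0) × 0.50690^2 × 0.49310^0 = 1 × 0.25694761 × 1.0000 = 0.256948
Relative intensity = 0.256948 / 0.499905 × 100 = 51.4

51.4%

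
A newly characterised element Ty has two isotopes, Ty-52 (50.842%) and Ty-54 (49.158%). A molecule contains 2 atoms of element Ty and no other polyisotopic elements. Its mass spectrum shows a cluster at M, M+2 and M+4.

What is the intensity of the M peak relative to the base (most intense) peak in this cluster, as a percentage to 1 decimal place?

(0.50842 + 0.49158)^2 gives M 0.2585, M+2 0.4999, M+4 0.2417; the largest is M+2.
P(M+2) = C(2,1) × 0.50842^1 × 0.49158^1 = 2 × 0.50842 × 0.49158 = 0.499858 (base)
P(M) = C(2,0) × 0.50842^2 × 0.49158^0 = 1 × 0.2584909 × 1.0000 = 0.258491
Relative intensity = 0.258491 / 0.499858 × 100 = 51.7

51.7%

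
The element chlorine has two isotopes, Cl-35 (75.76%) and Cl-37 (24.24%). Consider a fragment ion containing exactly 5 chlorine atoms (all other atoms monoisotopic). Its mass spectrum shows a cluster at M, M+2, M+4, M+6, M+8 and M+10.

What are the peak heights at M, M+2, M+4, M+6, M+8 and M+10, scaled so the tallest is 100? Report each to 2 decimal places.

Each Cl atom is independently Cl-35 (p = 0.7576) or Cl-37 (q = 0.2424); the cluster is the binomial expansion (p + q)^5.
P(M) = 0.7576^5 = 0.249574
P(M+2) = 5 × 0.7576^4 × 0.2424^1 = 0.399266
P(M+4) = 10 × 0.7576^3 × 0.2424^2 = 0.255497
P(M+6) = 10 × 0.7576^2 × 0.2424^3 = 0.081748
P(M+8) = 5 × 0.7576^1 × 0.2424^4 = 0.013078
P(M+10) = 0.2424^5 = 0.000837
The M+2 peak is largest (0.399266); scaling to 100 gives 62.51 : 100.00 : 63.99 : 20.47 : 3.28 : 0.21.

62.51 : 100.00 : 63.99 : 20.47 : 3.28 : 0.21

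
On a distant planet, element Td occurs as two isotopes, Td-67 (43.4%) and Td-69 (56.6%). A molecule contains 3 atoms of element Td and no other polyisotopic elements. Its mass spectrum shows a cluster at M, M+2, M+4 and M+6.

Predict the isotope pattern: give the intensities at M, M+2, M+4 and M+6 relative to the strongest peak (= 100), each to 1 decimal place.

19.6 : 76.7 : 100.0 : 43.5

The 3 Td atoms are independent, so intensities follow the terms of (0.434 + 0.566)^3.
P(M) = 0.434^3 = 0.081747
P(M+2) = 3 × 0.434^2 × 0.566^1 = 0.319828
P(M+4) = 3 × 0.434^1 × 0.566^2 = 0.417104
P(M+6) = 0.566^3 = 0.181321
The M+4 peak is largest (0.417104); scaling to 100 gives 19.6 : 76.7 : 100.0 : 43.5.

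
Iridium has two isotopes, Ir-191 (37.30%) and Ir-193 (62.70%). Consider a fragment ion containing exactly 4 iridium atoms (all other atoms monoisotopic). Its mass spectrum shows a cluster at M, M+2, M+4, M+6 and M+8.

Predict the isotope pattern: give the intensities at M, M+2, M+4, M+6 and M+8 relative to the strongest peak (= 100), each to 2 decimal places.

5.26 : 35.39 : 89.23 : 100.00 : 42.02

Each Ir atom is independently Ir-191 (p = 0.3730) or Ir-193 (q = 0.6270); the cluster is the binomial expansion (p + q)^4.
P(M) = 0.3730^4 = 0.019357
P(M+2) = 4 × 0.3730^3 × 0.6270^1 = 0.130153
P(M+4) = 6 × 0.3730^2 × 0.6270^2 = 0.328174
P(M+6) = 4 × 0.3730^1 × 0.6270^3 = 0.367766
P(M+8) = 0.6270^4 = 0.154550
The M+6 peak is largest (0.367766); scaling to 100 gives 5.26 : 35.39 : 89.23 : 100.00 : 42.02.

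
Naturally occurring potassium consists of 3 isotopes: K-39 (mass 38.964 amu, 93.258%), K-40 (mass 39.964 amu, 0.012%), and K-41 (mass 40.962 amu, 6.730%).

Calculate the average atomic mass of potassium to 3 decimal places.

Average mass = Σ (abundance × isotope mass) = 0.93258 × 38.964 + 0.00012 × 39.964 + 0.06730 × 40.962
= 36.3370 + 0.0048 + 2.7567 = 39.0985 amu

39.099 amu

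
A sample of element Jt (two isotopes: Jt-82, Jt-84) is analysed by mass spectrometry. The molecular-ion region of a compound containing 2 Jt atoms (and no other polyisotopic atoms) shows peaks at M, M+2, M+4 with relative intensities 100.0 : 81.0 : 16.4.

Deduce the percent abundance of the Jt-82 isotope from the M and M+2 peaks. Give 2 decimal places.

Write p for the Jt-82 fraction. I(M+2)/I(M) = [C(2,1)·p^1·(1−p)] / p^2 = 2·(1−p)/p = 81.0/100.0 = 0.8100
(1−p)/p = 0.8100/2 = 0.4050  ⇒  p = 1/(1 + 0.4050) = 0.7117
Jt-82: 71.17%, Jt-84: 28.83%.

71.17%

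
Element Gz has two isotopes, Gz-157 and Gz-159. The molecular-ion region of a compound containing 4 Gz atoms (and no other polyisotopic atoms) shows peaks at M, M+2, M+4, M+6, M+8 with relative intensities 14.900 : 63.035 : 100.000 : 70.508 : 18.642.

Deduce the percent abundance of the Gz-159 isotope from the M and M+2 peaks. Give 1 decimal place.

51.4%

If p is the fraction of Gz that is Gz-157, then I(M+2)/I(M) = [C(4,1)·p^3·(1−p)] / p^4 = 4·(1−p)/p = 63.035/14.900 = 4.2305
(1−p)/p = 4.2305/4 = 1.0576  ⇒  p = 1/(1 + 1.0576) = 0.4860
Gz-157: 48.6%, Gz-159: 51.4%.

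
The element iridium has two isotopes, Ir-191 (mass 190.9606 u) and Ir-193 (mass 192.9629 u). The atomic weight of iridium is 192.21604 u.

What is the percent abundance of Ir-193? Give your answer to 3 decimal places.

62.700%

Let x be the fractional abundance of Ir-191; then Ir-193 has abundance 1 − x.
190.9606·x + 192.9629·(1 − x) = 192.21604
(190.9606 − 192.9629)·x = 192.21604 − 192.9629
x = -0.74686 / -2.0023 = 0.37300 → 37.300% Ir-191, 62.700% Ir-193.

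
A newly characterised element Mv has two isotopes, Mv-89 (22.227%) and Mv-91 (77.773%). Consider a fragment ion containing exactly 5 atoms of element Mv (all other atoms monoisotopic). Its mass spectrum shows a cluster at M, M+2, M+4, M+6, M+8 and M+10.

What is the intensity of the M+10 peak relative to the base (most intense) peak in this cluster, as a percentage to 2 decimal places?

69.98%

Term probabilities: M 0.0005, M+2 0.0095, M+4 0.0664, M+6 0.2324, M+8 0.4066, M+10 0.2845. Base peak = M+8.
P(M+8) = C(5,4) × 0.22227^1 × 0.77773^4 = 5 × 0.22227 × 0.3658604 = 0.406599 (base)
P(M+10) = C(5,5) × 0.22227^0 × 0.77773^5 = 1 × 1.0000 × 0.28454061 = 0.284541
Relative intensity = 0.284541 / 0.406599 × 100 = 69.98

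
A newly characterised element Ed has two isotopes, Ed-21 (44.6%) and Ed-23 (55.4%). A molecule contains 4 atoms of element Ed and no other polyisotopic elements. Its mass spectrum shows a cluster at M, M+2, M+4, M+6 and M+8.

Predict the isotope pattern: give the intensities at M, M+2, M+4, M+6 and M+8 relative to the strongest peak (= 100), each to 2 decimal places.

Each Ed atom is independently Ed-21 (p = 0.446) or Ed-23 (q = 0.554); the cluster is the binomial expansion (p + q)^4.
P(M) = 0.446^4 = 0.039568
P(M+2) = 4 × 0.446^3 × 0.554^1 = 0.196596
P(M+4) = 6 × 0.446^2 × 0.554^2 = 0.366303
P(M+6) = 4 × 0.446^1 × 0.554^3 = 0.303336
P(M+8) = 0.554^4 = 0.094197
The M+4 peak is largest (0.366303); scaling to 100 gives 10.80 : 53.67 : 100.00 : 82.81 : 25.72.

10.80 : 53.67 : 100.00 : 82.81 : 25.72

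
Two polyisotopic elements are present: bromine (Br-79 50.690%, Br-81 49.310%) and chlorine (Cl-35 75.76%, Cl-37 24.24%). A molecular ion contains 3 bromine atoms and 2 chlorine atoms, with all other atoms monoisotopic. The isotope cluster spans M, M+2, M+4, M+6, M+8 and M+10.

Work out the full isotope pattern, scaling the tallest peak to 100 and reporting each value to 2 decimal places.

20.80 : 74.00 : 100.00 : 63.13 : 18.29 : 1.96

Bromine pattern (n=3): 0.13024674 : 0.3801026 : 0.36975457 : 0.11989609
Chlorine pattern (n=2): 0.57395776 : 0.36728448 : 0.05875776
Convolve the two distributions (both contribute in 2-u steps):
  M: 0.13024674×0.57395776 = 0.074756
  M+2: 0.13024674×0.36728448 + 0.3801026×0.57395776 = 0.266000
  M+4: 0.13024674×0.05875776 + 0.3801026×0.36728448 + 0.36975457×0.57395776 = 0.359482
  M+6: 0.3801026×0.05875776 + 0.36975457×0.36728448 + 0.11989609×0.57395776 = 0.226954
  M+8: 0.36975457×0.05875776 + 0.11989609×0.36728448 = 0.065762
  M+10: 0.11989609×0.05875776 = 0.007045
Scale to base peak (0.359482) = 100: 20.80 : 74.00 : 100.00 : 63.13 : 18.29 : 1.96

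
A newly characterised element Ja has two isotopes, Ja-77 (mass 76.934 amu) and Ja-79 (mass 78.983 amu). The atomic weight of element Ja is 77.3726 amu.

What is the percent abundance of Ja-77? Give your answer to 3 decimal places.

Writing the weighted mean with unknown fraction x of Ja-77:
76.934·x + 78.983·(1 − x) = 77.3726
(76.934 − 78.983)·x = 77.3726 − 78.983
x = -1.6104 / -2.049 = 0.78594 → 78.594% Ja-77, 21.406% Ja-79.

78.594%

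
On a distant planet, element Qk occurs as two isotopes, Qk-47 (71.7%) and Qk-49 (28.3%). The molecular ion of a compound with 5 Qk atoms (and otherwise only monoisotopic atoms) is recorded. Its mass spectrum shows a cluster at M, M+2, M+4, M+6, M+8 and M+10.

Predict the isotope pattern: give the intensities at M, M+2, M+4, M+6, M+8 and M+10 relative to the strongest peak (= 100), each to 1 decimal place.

Expanding (0.717 + 0.283)^5:
P(M) = 0.717^5 = 0.189494
P(M+2) = 5 × 0.717^4 × 0.283^1 = 0.373967
P(M+4) = 10 × 0.717^3 × 0.283^2 = 0.295210
P(M+6) = 10 × 0.717^2 × 0.283^3 = 0.116519
P(M+8) = 5 × 0.717^1 × 0.283^4 = 0.022995
P(M+10) = 0.283^5 = 0.001815
The M+2 peak is largest (0.373967); scaling to 100 gives 50.7 : 100.0 : 78.9 : 31.2 : 6.1 : 0.5.

50.7 : 100.0 : 78.9 : 31.2 : 6.1 : 0.5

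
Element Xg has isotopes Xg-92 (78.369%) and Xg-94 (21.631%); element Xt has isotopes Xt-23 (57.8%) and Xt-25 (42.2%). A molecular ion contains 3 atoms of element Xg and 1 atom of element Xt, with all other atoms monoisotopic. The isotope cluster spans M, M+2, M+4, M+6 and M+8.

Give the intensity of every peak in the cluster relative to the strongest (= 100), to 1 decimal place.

Element Xg pattern (n=3): 0.4813189 : 0.39855335 : 0.1100066 : 0.01012115
Element Xt pattern (n=1): 0.5780 : 0.4220
Convolve the two distributions (both contribute in 2-u steps):
  M: 0.4813189×0.5780 = 0.278202
  M+2: 0.4813189×0.4220 + 0.39855335×0.5780 = 0.433480
  M+4: 0.39855335×0.4220 + 0.1100066×0.5780 = 0.231773
  M+6: 0.1100066×0.4220 + 0.01012115×0.5780 = 0.052273
  M+8: 0.01012115×0.4220 = 0.004271
Scale to base peak (0.433480) = 100: 64.2 : 100.0 : 53.5 : 12.1 : 1.0

64.2 : 100.0 : 53.5 : 12.1 : 1.0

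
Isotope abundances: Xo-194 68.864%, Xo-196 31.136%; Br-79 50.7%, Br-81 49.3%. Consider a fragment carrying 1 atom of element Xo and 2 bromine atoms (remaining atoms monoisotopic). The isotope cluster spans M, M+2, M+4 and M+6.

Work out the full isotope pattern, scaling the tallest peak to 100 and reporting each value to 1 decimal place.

Element Xo pattern (n=1): 0.68864 : 0.31136
Bromine pattern (n=2): 0.257049 : 0.499902 : 0.243049
Convolve the two distributions (both contribute in 2-u steps):
  M: 0.68864×0.257049 = 0.177014
  M+2: 0.68864×0.499902 + 0.31136×0.257049 = 0.424287
  M+4: 0.68864×0.243049 + 0.31136×0.499902 = 0.323023
  M+6: 0.31136×0.243049 = 0.075676
Scale to base peak (0.424287) = 100: 41.7 : 100.0 : 76.1 : 17.8

41.7 : 100.0 : 76.1 : 17.8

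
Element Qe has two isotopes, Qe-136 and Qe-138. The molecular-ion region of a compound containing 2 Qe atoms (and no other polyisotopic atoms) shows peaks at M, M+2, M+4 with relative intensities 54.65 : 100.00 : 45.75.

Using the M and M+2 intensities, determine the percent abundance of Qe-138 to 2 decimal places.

47.78%

Let p = fractional abundance of Qe-136. I(M+2)/I(M) = [C(2,1)·p^1·(1−p)] / p^2 = 2·(1−p)/p = 100.00/54.65 = 1.8298
(1−p)/p = 1.8298/2 = 0.9149  ⇒  p = 1/(1 + 0.9149) = 0.5222
Qe-136: 52.22%, Qe-138: 47.78%.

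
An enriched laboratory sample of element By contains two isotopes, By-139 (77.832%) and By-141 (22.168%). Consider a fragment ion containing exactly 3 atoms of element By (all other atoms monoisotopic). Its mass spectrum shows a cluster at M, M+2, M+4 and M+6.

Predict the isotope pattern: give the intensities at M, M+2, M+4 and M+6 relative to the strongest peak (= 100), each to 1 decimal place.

Each By atom is independently By-139 (p = 0.77832) or By-141 (q = 0.22168); the cluster is the binomial expansion (p + q)^3.
P(M) = 0.77832^3 = 0.471492
P(M+2) = 3 × 0.77832^2 × 0.22168^1 = 0.402869
P(M+4) = 3 × 0.77832^1 × 0.22168^2 = 0.114745
P(M+6) = 0.22168^3 = 0.010894
The M peak is largest (0.471492); scaling to 100 gives 100.0 : 85.4 : 24.3 : 2.3.

100.0 : 85.4 : 24.3 : 2.3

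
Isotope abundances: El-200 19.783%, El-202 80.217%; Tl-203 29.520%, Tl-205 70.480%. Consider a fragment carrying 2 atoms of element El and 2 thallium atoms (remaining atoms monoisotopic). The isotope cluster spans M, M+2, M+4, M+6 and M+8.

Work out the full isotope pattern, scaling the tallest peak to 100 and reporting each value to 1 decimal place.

0.8 : 10.3 : 48.8 : 100.0 : 75.1

Element El pattern (n=2): 0.03913671 : 0.31738658 : 0.64347671
Thallium pattern (n=2): 0.08714304 : 0.41611392 : 0.49674304
Convolve the two distributions (both contribute in 2-u steps):
  M: 0.03913671×0.08714304 = 0.003410
  M+2: 0.03913671×0.41611392 + 0.31738658×0.08714304 = 0.043943
  M+4: 0.03913671×0.49674304 + 0.31738658×0.41611392 + 0.64347671×0.08714304 = 0.207584
  M+6: 0.31738658×0.49674304 + 0.64347671×0.41611392 = 0.425419
  M+8: 0.64347671×0.49674304 = 0.319643
Scale to base peak (0.425419) = 100: 0.8 : 10.3 : 48.8 : 100.0 : 75.1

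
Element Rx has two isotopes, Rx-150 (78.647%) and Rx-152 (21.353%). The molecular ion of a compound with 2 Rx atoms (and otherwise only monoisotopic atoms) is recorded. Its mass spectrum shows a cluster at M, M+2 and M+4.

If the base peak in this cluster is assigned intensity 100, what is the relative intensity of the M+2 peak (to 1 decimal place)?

54.3

(0.78647 + 0.21353)^2 gives M 0.6185, M+2 0.3359, M+4 0.0456; the largest is M.
P(M) = C(2,0) × 0.78647^2 × 0.21353^0 = 1 × 0.61853506 × 1.0000 = 0.618535 (base)
P(M+2) = C(2,1) × 0.78647^1 × 0.21353^1 = 2 × 0.78647 × 0.21353 = 0.335870
Relative intensity = 0.335870 / 0.618535 × 100 = 54.3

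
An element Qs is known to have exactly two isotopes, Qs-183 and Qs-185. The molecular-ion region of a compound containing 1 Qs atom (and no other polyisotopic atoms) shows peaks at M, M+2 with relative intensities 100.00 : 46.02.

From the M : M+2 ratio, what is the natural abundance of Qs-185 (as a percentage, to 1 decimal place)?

Write p for the Qs-183 fraction. I(M+2)/I(M) = [C(1,1)·p^0·(1−p)] / p^1 = 1·(1−p)/p = 46.02/100.00 = 0.4602
(1−p)/p = 0.4602/1 = 0.4602  ⇒  p = 1/(1 + 0.4602) = 0.6848
Qs-183: 68.5%, Qs-185: 31.5%.

31.5%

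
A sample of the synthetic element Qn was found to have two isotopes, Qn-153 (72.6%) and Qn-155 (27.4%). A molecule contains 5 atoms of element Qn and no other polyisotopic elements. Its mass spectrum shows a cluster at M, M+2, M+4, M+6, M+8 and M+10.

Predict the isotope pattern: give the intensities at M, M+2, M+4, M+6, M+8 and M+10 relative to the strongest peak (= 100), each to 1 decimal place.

53.0 : 100.0 : 75.5 : 28.5 : 5.4 : 0.4

The 5 Qn atoms are independent, so intensities follow the terms of (0.726 + 0.274)^5.
P(M) = 0.726^5 = 0.201689
P(M+2) = 5 × 0.726^4 × 0.274^1 = 0.380598
P(M+4) = 10 × 0.726^3 × 0.274^2 = 0.287284
P(M+6) = 10 × 0.726^2 × 0.274^3 = 0.108424
P(M+8) = 5 × 0.726^1 × 0.274^4 = 0.020460
P(M+10) = 0.274^5 = 0.001544
The M+2 peak is largest (0.380598); scaling to 100 gives 53.0 : 100.0 : 75.5 : 28.5 : 5.4 : 0.4.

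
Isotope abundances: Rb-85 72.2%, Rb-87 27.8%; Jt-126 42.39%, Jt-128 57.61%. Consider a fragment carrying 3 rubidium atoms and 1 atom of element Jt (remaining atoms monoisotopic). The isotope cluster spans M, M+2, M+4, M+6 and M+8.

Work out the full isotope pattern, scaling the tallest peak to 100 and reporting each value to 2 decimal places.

39.77 : 100.00 : 80.13 : 26.31 : 3.09

Rubidium pattern (n=3): 0.37636705 : 0.43475086 : 0.16739714 : 0.02148495
Element Jt pattern (n=1): 0.4239 : 0.5761
Convolve the two distributions (both contribute in 2-u steps):
  M: 0.37636705×0.4239 = 0.159542
  M+2: 0.37636705×0.5761 + 0.43475086×0.4239 = 0.401116
  M+4: 0.43475086×0.5761 + 0.16739714×0.4239 = 0.321420
  M+6: 0.16739714×0.5761 + 0.02148495×0.4239 = 0.105545
  M+8: 0.02148495×0.5761 = 0.012377
Scale to base peak (0.401116) = 100: 39.77 : 100.00 : 80.13 : 26.31 : 3.09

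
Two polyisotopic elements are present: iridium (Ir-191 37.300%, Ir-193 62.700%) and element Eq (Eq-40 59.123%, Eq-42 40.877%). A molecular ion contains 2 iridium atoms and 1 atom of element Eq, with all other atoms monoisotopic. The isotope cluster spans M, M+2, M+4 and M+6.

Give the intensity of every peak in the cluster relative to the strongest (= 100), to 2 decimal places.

19.42 : 78.70 : 100.00 : 37.93

Iridium pattern (n=2): 0.139129 : 0.467742 : 0.393129
Element Eq pattern (n=1): 0.59123 : 0.40877
Convolve the two distributions (both contribute in 2-u steps):
  M: 0.139129×0.59123 = 0.082257
  M+2: 0.139129×0.40877 + 0.467742×0.59123 = 0.333415
  M+4: 0.467742×0.40877 + 0.393129×0.59123 = 0.423629
  M+6: 0.393129×0.40877 = 0.160699
Scale to base peak (0.423629) = 100: 19.42 : 78.70 : 100.00 : 37.93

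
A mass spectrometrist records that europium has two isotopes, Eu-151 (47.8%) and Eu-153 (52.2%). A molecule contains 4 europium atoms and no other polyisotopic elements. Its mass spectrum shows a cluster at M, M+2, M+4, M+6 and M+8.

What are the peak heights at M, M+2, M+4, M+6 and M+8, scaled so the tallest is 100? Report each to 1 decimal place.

14.0 : 61.0 : 100.0 : 72.8 : 19.9

Expanding (0.478 + 0.522)^4:
P(M) = 0.478^4 = 0.052205
P(M+2) = 4 × 0.478^3 × 0.522^1 = 0.228042
P(M+4) = 6 × 0.478^2 × 0.522^2 = 0.373549
P(M+6) = 4 × 0.478^1 × 0.522^3 = 0.271956
P(M+8) = 0.522^4 = 0.074248
The M+4 peak is largest (0.373549); scaling to 100 gives 14.0 : 61.0 : 100.0 : 72.8 : 19.9.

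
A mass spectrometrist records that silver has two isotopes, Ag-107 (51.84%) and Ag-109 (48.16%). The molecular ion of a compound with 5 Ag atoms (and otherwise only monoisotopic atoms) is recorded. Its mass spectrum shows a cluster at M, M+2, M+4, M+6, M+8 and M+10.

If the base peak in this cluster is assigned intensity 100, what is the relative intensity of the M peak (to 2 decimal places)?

(0.5184 + 0.4816)^5 gives M 0.0374, M+2 0.1739, M+4 0.3231, M+6 0.3002, M+8 0.1394, M+10 0.0259; the largest is M+4.
P(M+4) = C(5,2) × 0.5184^3 × 0.4816^2 = 10 × 0.13931407 × 0.23193856 = 0.323123 (base)
P(M) = C(5,0) × 0.5184^5 × 0.4816^0 = 1 × 0.03743906 × 1.0000 = 0.037439
Relative intensity = 0.037439 / 0.323123 × 100 = 11.59

11.59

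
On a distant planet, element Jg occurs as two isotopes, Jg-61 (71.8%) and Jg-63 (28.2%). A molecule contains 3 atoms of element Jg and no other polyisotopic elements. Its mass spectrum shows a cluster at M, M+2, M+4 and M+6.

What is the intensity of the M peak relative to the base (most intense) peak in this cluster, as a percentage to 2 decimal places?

84.87%

(0.718 + 0.282)^3 gives M 0.3701, M+2 0.4361, M+4 0.1713, M+6 0.0224; the largest is M+2.
P(M+2) = C(3,1) × 0.718^2 × 0.282^1 = 3 × 0.515524 × 0.2820 = 0.436133 (base)
P(M) = C(3,0) × 0.718^3 × 0.282^0 = 1 × 0.37014623 × 1.0000 = 0.370146
Relative intensity = 0.370146 / 0.436133 × 100 = 84.87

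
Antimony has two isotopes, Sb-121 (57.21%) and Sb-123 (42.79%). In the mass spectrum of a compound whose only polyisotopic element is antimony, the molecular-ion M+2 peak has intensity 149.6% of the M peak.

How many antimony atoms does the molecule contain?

2

With n Sb atoms, P(M+2)/P(M) = C(n,1)·p^(n−1)q / p^n = n·q/p = n · 0.4279/0.5721.
n = 1.496 × 0.5721/0.4279 = 2.00 ≈ 2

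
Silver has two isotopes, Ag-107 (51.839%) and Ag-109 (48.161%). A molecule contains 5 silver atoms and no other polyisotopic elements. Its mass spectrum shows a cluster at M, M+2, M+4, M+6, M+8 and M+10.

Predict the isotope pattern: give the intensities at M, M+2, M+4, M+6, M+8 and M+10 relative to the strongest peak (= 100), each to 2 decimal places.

Expanding (0.51839 + 0.48161)^5:
P(M) = 0.51839^5 = 0.037435
P(M+2) = 5 × 0.51839^4 × 0.48161^1 = 0.173897
P(M+4) = 10 × 0.51839^3 × 0.48161^2 = 0.323118
P(M+6) = 10 × 0.51839^2 × 0.48161^3 = 0.300192
P(M+8) = 5 × 0.51839^1 × 0.48161^4 = 0.139447
P(M+10) = 0.48161^5 = 0.025911
The M+4 peak is largest (0.323118); scaling to 100 gives 11.59 : 53.82 : 100.00 : 92.90 : 43.16 : 8.02.

11.59 : 53.82 : 100.00 : 92.90 : 43.16 : 8.02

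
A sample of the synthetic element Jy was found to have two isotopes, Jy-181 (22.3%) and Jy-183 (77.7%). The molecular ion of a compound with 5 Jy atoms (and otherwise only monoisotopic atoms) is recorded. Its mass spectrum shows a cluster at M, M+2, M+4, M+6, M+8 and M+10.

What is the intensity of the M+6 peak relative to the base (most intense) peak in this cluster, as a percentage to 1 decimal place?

57.4%

(0.223 + 0.777)^5 gives M 0.0006, M+2 0.0096, M+4 0.0670, M+6 0.2333, M+8 0.4064, M+10 0.2832; the largest is M+8.
P(M+8) = C(5,4) × 0.223^1 × 0.777^4 = 5 × 0.2230 × 0.36448871 = 0.406405 (base)
P(M+6) = C(5,3) × 0.223^2 × 0.777^3 = 10 × 0.049729 × 0.46909743 = 0.233277
Relative intensity = 0.233277 / 0.406405 × 100 = 57.4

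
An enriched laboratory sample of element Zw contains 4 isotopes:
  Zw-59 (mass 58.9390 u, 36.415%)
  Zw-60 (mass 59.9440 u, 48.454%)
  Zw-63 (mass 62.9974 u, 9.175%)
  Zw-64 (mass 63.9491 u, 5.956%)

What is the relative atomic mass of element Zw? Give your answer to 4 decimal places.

60.0967 u

Weight each isotope mass by its fractional abundance: 0.36415 × 58.9390 + 0.48454 × 59.9440 + 0.09175 × 62.9974 + 0.05956 × 63.9491
= 21.46264 + 29.04527 + 5.78001 + 3.80881 = 60.09673 u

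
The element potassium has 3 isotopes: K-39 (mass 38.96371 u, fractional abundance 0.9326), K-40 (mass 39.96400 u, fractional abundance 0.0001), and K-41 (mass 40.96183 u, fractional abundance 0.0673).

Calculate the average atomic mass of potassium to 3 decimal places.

Ar = Σ fᵢ·mᵢ = 0.9326 × 38.96371 + 0.0001 × 39.96400 + 0.0673 × 40.96183
= 36.337556 + 0.003996 + 2.756731 = 39.098283 u

39.098 u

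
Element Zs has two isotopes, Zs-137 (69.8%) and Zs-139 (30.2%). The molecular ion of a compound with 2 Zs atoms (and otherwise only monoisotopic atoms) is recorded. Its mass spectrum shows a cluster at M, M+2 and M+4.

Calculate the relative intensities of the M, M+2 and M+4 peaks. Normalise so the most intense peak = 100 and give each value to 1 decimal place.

Expanding (0.698 + 0.302)^2:
P(M) = 0.698^2 = 0.487204
P(M+2) = 2 × 0.698^1 × 0.302^1 = 0.421592
P(M+4) = 0.302^2 = 0.091204
The M peak is largest (0.487204); scaling to 100 gives 100.0 : 86.5 : 18.7.

100.0 : 86.5 : 18.7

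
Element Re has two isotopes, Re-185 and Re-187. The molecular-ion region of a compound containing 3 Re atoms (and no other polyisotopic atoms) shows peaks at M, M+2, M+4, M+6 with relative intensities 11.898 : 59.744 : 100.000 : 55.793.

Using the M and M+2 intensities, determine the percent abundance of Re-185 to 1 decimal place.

If p is the fraction of Re that is Re-185, then I(M+2)/I(M) = [C(3,1)·p^2·(1−p)] / p^3 = 3·(1−p)/p = 59.744/11.898 = 5.0213
(1−p)/p = 5.0213/3 = 1.6738  ⇒  p = 1/(1 + 1.6738) = 0.3740
Re-185: 37.4%, Re-187: 62.6%.

37.4%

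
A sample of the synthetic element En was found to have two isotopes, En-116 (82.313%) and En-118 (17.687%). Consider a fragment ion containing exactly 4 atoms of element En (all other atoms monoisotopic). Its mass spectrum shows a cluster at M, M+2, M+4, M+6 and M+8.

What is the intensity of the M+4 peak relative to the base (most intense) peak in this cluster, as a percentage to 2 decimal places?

(0.82313 + 0.17687)^4 gives M 0.4591, M+2 0.3946, M+4 0.1272, M+6 0.0182, M+8 0.0010; the largest is M.
P(M) = C(4,0) × 0.82313^4 × 0.17687^0 = 1 × 0.45906451 × 1.0000 = 0.459065 (base)
P(M+4) = C(4,2) × 0.82313^2 × 0.17687^2 = 6 × 0.677543 × 0.031283 = 0.127173
Relative intensity = 0.127173 / 0.459065 × 100 = 27.70

27.70%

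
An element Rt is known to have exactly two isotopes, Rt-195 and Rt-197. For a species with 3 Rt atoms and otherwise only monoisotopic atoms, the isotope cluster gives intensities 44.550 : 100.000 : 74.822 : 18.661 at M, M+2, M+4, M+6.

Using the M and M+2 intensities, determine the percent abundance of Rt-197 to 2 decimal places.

Write p for the Rt-195 fraction. I(M+2)/I(M) = [C(3,1)·p^2·(1−p)] / p^3 = 3·(1−p)/p = 100.000/44.550 = 2.2447
(1−p)/p = 2.2447/3 = 0.7482  ⇒  p = 1/(1 + 0.7482) = 0.5720
Rt-195: 57.20%, Rt-197: 42.80%.

42.80%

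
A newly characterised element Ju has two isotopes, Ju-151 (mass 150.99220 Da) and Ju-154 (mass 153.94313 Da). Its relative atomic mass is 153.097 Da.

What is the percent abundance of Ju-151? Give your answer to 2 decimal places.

Writing the weighted mean with unknown fraction x of Ju-151:
150.99220·x + 153.94313·(1 − x) = 153.097
(150.99220 − 153.94313)·x = 153.097 − 153.94313
x = -0.84613 / -2.95093 = 0.28673 → 28.67% Ju-151, 71.33% Ju-154.

28.67%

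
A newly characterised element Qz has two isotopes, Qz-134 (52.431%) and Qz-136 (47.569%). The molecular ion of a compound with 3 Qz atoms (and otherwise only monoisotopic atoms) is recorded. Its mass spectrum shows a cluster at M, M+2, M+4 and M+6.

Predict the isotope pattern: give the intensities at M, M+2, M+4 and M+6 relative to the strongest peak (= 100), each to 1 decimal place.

36.7 : 100.0 : 90.7 : 27.4

Expanding (0.52431 + 0.47569)^3:
P(M) = 0.52431^3 = 0.144133
P(M+2) = 3 × 0.52431^2 × 0.47569^1 = 0.392303
P(M+4) = 3 × 0.52431^1 × 0.47569^2 = 0.355924
P(M+6) = 0.47569^3 = 0.107640
The M+2 peak is largest (0.392303); scaling to 100 gives 36.7 : 100.0 : 90.7 : 27.4.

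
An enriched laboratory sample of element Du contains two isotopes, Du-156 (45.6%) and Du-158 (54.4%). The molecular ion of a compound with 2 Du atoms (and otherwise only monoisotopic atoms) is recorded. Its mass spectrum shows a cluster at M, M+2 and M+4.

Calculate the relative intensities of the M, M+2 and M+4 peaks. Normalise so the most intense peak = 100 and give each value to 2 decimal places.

41.91 : 100.00 : 59.65

Expanding (0.456 + 0.544)^2:
P(M) = 0.456^2 = 0.207936
P(M+2) = 2 × 0.456^1 × 0.544^1 = 0.496128
P(M+4) = 0.544^2 = 0.295936
The M+2 peak is largest (0.496128); scaling to 100 gives 41.91 : 100.00 : 59.65.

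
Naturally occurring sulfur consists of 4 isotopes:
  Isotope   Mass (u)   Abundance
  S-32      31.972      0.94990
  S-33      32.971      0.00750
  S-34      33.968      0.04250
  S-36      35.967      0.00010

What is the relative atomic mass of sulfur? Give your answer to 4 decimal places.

Weight each isotope mass by its fractional abundance: 0.94990 × 31.972 + 0.00750 × 32.971 + 0.04250 × 33.968 + 0.00010 × 35.967
= 30.37020 + 0.24728 + 1.44364 + 0.00360 = 32.06472 u

32.0647 u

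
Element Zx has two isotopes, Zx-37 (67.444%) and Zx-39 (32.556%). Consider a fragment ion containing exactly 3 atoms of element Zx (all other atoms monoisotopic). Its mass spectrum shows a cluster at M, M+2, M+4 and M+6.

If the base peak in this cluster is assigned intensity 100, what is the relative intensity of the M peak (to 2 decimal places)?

(0.67444 + 0.32556)^3 gives M 0.3068, M+2 0.4443, M+4 0.2145, M+6 0.0345; the largest is M+2.
P(M+2) = C(3,1) × 0.67444^2 × 0.32556^1 = 3 × 0.45486931 × 0.32556 = 0.444262 (base)
P(M) = C(3,0) × 0.67444^3 × 0.32556^0 = 1 × 0.30678206 × 1.0000 = 0.306782
Relative intensity = 0.306782 / 0.444262 × 100 = 69.05

69.05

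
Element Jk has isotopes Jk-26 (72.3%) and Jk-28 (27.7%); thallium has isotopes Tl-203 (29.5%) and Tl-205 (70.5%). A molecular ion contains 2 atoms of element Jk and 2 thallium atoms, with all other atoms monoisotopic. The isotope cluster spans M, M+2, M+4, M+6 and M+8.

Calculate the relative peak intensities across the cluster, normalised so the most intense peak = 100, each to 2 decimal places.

10.50 : 58.25 : 100.00 : 53.34 : 8.81

Element Jk pattern (n=2): 0.522729 : 0.400542 : 0.076729
Thallium pattern (n=2): 0.087025 : 0.41595 : 0.497025
Convolve the two distributions (both contribute in 2-u steps):
  M: 0.522729×0.087025 = 0.045490
  M+2: 0.522729×0.41595 + 0.400542×0.087025 = 0.252286
  M+4: 0.522729×0.497025 + 0.400542×0.41595 + 0.076729×0.087025 = 0.433092
  M+6: 0.400542×0.497025 + 0.076729×0.41595 = 0.230995
  M+8: 0.076729×0.497025 = 0.038136
Scale to base peak (0.433092) = 100: 10.50 : 58.25 : 100.00 : 53.34 : 8.81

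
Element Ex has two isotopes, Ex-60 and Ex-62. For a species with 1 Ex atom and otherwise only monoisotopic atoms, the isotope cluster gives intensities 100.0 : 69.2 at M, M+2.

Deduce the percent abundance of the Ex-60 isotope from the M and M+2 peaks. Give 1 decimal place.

If p is the fraction of Ex that is Ex-60, then I(M+2)/I(M) = [C(1,1)·p^0·(1−p)] / p^1 = 1·(1−p)/p = 69.2/100.0 = 0.6920
(1−p)/p = 0.6920/1 = 0.6920  ⇒  p = 1/(1 + 0.6920) = 0.5910
Ex-60: 59.1%, Ex-62: 40.9%.

59.1%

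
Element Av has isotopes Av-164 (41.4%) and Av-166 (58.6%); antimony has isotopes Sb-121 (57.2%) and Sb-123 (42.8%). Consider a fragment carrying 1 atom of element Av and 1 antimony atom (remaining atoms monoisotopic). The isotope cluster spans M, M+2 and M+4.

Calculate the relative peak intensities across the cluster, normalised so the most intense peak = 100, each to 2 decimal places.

Element Av pattern (n=1): 0.4140 : 0.5860
Antimony pattern (n=1): 0.5720 : 0.4280
Convolve the two distributions (both contribute in 2-u steps):
  M: 0.4140×0.5720 = 0.236808
  M+2: 0.4140×0.4280 + 0.5860×0.5720 = 0.512384
  M+4: 0.5860×0.4280 = 0.250808
Scale to base peak (0.512384) = 100: 46.22 : 100.00 : 48.95

46.22 : 100.00 : 48.95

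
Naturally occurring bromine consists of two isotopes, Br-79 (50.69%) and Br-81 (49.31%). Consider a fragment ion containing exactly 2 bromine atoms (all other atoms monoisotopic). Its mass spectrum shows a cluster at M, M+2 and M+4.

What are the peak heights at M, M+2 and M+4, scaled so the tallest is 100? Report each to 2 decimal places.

Expanding (0.5069 + 0.4931)^2:
P(M) = 0.5069^2 = 0.256948
P(M+2) = 2 × 0.5069^1 × 0.4931^1 = 0.499905
P(M+4) = 0.4931^2 = 0.243148
The M+2 peak is largest (0.499905); scaling to 100 gives 51.40 : 100.00 : 48.64.

51.40 : 100.00 : 48.64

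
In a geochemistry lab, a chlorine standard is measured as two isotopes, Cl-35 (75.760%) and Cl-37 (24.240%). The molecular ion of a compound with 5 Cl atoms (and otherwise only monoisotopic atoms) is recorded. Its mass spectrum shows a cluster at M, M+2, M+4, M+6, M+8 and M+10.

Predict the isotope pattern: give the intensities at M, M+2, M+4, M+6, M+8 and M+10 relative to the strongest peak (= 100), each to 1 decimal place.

Expanding (0.75760 + 0.24240)^5:
P(M) = 0.75760^5 = 0.249574
P(M+2) = 5 × 0.75760^4 × 0.24240^1 = 0.399266
P(M+4) = 10 × 0.75760^3 × 0.24240^2 = 0.255497
P(M+6) = 10 × 0.75760^2 × 0.24240^3 = 0.081748
P(M+8) = 5 × 0.75760^1 × 0.24240^4 = 0.013078
P(M+10) = 0.24240^5 = 0.000837
The M+2 peak is largest (0.399266); scaling to 100 gives 62.5 : 100.0 : 64.0 : 20.5 : 3.3 : 0.2.

62.5 : 100.0 : 64.0 : 20.5 : 3.3 : 0.2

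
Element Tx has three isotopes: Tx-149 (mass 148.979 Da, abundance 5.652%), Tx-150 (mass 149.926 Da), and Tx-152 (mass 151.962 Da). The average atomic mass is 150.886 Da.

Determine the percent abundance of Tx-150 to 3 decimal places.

The remaining 94.348% is split between Tx-150 (fraction x) and Tx-152 (fraction 0.94348 − x).
Substituting: 149.926x + 151.962(0.94348 − x) = 142.46570692
(149.926 − 151.962)x = -0.90740084  ⇒  x = 0.44568, y = 0.49780
Tx-150: 44.568%, Tx-152: 49.780%.

44.568%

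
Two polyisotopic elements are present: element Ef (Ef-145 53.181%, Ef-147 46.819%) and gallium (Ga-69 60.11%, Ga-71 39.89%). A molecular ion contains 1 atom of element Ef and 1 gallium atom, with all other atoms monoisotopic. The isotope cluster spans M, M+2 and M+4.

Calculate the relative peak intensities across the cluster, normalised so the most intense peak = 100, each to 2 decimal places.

Element Ef pattern (n=1): 0.53181 : 0.46819
Gallium pattern (n=1): 0.6011 : 0.3989
Convolve the two distributions (both contribute in 2-u steps):
  M: 0.53181×0.6011 = 0.319671
  M+2: 0.53181×0.3989 + 0.46819×0.6011 = 0.493568
  M+4: 0.46819×0.3989 = 0.186761
Scale to base peak (0.493568) = 100: 64.77 : 100.00 : 37.84

64.77 : 100.00 : 37.84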